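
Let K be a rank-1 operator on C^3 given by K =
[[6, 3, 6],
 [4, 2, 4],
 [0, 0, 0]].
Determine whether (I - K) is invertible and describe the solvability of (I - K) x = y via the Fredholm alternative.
(I - K) is invertible (det(I - K) = -7 ≠ 0), so for every y in C^3 the equation (I - K) x = y has a unique solution.

K has rank 1, so it is an outer product K = u v^T: every row of K is a multiple of one row vector. Reading off the entries, u = (-3, -2, 0) and v = (-2, -1, -2) (row i of K equals u_i·v^T). A rank-one matrix u v^T satisfies K u = u (v·u) and kills the (2)-dimensional subspace v^⊥, so its characteristic polynomial is lambda^2 (lambda - v·u) with v·u = tr K = 8. Hence the eigenvalues of I - K are 1 (multiplicity 2) and 1 - (8) = -7, so det(I - K) = -7. (Direct check: I - K =
[[-5, -3, -6],
 [-4, -1, -4],
 [0, 0, 1]]
has determinant -7.) The finite-dimensional Fredholm alternative says: either (I - K) is invertible, or ker(I - K) ≠ {0} and then range(I - K) = ker((I - K)^*)^⊥, with dim ker(I - K) = dim ker((I - K)^*). Since det(I - K) ≠ 0, 1 is not an eigenvalue of K and ker(I - K) = {0}, so we are in the first case: for every y there is a unique x = (I - K)^(-1) y. Explicitly, by the Sherman–Morrison formula, (I - u v^T)^(-1) = I + u v^T/(1 - v·u), i.e. (I - K)^(-1) = I + K/(-7).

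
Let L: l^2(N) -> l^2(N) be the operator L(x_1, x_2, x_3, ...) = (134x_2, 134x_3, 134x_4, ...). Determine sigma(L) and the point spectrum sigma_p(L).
sigma(L) = closed disk {z in C : |z| ≤ 134}; sigma_p(L) = open disk {z in C : |z| < 134}

Note L = 134·V where V is the unit left shift (V x)_k = x_{k+1}; so sigma(L) = 134·sigma(V) and ||L|| = 134||V||. ||L x||^2 = 17956sum_{k≥2} |x_k|^2 ≤ 17956||x||^2, with equality on {x : x_1 = 0}, so ||L|| = 134. For any lambda with |lambda| < 134, set r = lambda/134 (|r| < 1); the vector x = (1, r, r^2, ...) is in l^2 and satisfies L x = 134(r, r^2, ...) = lambda x, so lambda is an eigenvalue. On the boundary |lambda| = 134 the geometric series diverges, so no l^2 eigenvector exists, but these lambda lie in the approximate point spectrum. Hence sigma(L) is the closed disk of radius 134 and sigma_p(L) is the open disk.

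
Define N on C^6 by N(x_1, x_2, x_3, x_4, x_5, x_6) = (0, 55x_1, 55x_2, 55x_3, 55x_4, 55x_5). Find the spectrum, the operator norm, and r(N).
sigma(N) = {0}; ||N|| = 55; r(N) = 0. (N is nilpotent with N^6 = 0.)

On C^6, N is a strictly lower-triangular matrix with 55 on the subdiagonal and zeros elsewhere, so its characteristic polynomial is lambda^6 and every eigenvalue is 0: sigma(N) = {0}. For the operator norm, N e_i = 55e_{i+1} for i = 1, ..., 5 and N e_6 = 0, so the singular values of N are 55 (with multiplicity 5) and 0; hence ||N|| = 55. The spectral radius r(N) = max|lambda| = 0. Note ||N|| > r(N) — characteristic of non-normal nilpotent operators. Indeed N^6 = 0.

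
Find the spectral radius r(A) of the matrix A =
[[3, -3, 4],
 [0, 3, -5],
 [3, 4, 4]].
r(A) ≈ 6.1006

The eigenvalues of A are the roots of its characteristic polynomial. With M = A (coefficients from the trace, the sum of principal 2x2 minors, and det A):
  p(λ) = det(λ I - M) = λ^3 - 10λ^2 + 41λ - 105.
No integer candidate from the rational root theorem (±divisors of 105) is a root, so the roots are irrational. The cubic discriminant is Δ = -50359 < 0, so there is one real root and a complex-conjugate pair. p(6) = -3 and p(7) = 35 have opposite signs, so a root lies in (6, 7); Newton's method refines it to λ ≈ 6.1006. Dividing out (λ - (6.1006)) leaves approximately λ^2 - 3.8994λ + 17.2114. For λ^2 - 3.8994λ + 17.2114 the discriminant is -53.6403. It is negative, so the remaining roots are the complex-conjugate pair λ ≈ 1.9497 ± 3.662i. Their product equals the constant term, so |λ|^2 ≈ 17.2114 and |λ| ≈ 4.1487.
Thus the eigenvalues (to 4 decimals) are 6.1006 (modulus 6.1006); 1.9497 ± 3.662i (modulus 4.1487). The spectral radius is the largest modulus: r(A) ≈ 6.1006. (Cross-check: r(A) ≤ ||A||_2 ≈ 8.3975; equality holds whenever A is normal, though it can also hold for some non-normal A.)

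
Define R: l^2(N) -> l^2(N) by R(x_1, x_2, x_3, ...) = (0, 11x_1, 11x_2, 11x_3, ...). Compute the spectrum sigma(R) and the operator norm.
sigma(R) = closed disk {z in C : |z| ≤ 11}; ||R|| = 11

Note R = 11·U where U is the unit right shift (U x)_k = x_{k-1} (with x_0 := 0); so ||R|| = 11||U|| and sigma(R) = 11·sigma(U). ||R x||^2 = sum_{k≥1} |11x_k|^2 = 121||x||^2, so ||R|| = 11 and sigma(R) ⊂ {|z| ≤ 11}. For any |lambda| < 11, the equation (R - lambda I) x = 0 forces x_1 = 0, then 11x_k = lambda x_{k+1} ⇒ x = 0, so R has no eigenvalues. But (R - lambda I) is not surjective for |lambda| < 11: solving (R - lambda I) x = e_1 would require x_n proportional to (lambda/11)^(-n), which is not in l^2. So every |lambda| < 11 lies in the residual spectrum. The boundary |lambda| = 11 is in the approximate point spectrum (the spectrum is closed). Hence sigma(R) is the closed disk of radius 11.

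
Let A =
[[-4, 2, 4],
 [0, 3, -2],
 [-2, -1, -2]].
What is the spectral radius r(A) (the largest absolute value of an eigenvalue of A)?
r(A) ≈ 4.2949

The eigenvalues of A are the roots of its characteristic polynomial. With M = A (coefficients from the trace, the sum of principal 2x2 minors, and det A):
  p(λ) = det(λ I - M) = λ^3 + 3λ^2 - 4λ - 64.
No integer candidate from the rational root theorem (±divisors of 64) is a root, so the roots are irrational. The cubic discriminant is Δ = -89456 < 0, so there is one real root and a complex-conjugate pair. p(3) = -22 and p(4) = 32 have opposite signs, so a root lies in (3, 4); Newton's method refines it to λ ≈ 3.4695. Dividing out (λ - (3.4695)) leaves approximately λ^2 + 6.4695λ + 18.4463. For λ^2 + 6.4695λ + 18.4463 the discriminant is -31.9302. It is negative, so the remaining roots are the complex-conjugate pair λ ≈ -3.2348 ± 2.8253i. Their product equals the constant term, so |λ|^2 ≈ 18.4463 and |λ| ≈ 4.2949.
Thus the eigenvalues (to 4 decimals) are 3.4695 (modulus 3.4695); -3.2348 ± 2.8253i (modulus 4.2949). The spectral radius is the largest modulus: r(A) ≈ 4.2949. (Cross-check: r(A) ≤ ||A||_2 ≈ 6.0275; equality holds whenever A is normal, though it can also hold for some non-normal A.)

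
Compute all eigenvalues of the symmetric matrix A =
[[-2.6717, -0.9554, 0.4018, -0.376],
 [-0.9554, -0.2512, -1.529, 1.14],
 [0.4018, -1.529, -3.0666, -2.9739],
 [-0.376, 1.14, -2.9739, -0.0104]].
sigma(A) ≈ {-5, -3, -1, 3}

A is real symmetric, so its spectrum consists of real eigenvalues. Expanding the characteristic polynomial of the displayed matrix gives
  det(λ I - A) = p(λ) = λ^4 + (6)λ^3 + (-4)λ^2 + (-53.9987)λ + (-44.9967).
Solving p(λ) = 0 yields eigenvalues ≈ -5, -3, -1, 3. (A is shown rounded to 4 decimals, so these recover the underlying integer eigenvalues to within that precision.)
Verification: the trace of A = -6 equals the sum of eigenvalues -6, and det(A) ≈ -44.9967 matches the eigenvalue product -45.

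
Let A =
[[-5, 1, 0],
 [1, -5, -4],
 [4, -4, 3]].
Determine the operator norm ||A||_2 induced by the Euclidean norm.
||A||_2 = sqrt(68) ≈ 8.2462 (= sqrt(largest eigenvalue of A^T A))

||A||_2 = sigma_max(A) = sqrt(lambda_max(A^T A)). Form the symmetric matrix M = A^T A =
[[42, -26, 8],
 [-26, 42, 8],
 [8, 8, 25]].
Its characteristic polynomial (trace, sum of principal 2x2 minors, determinant of M give the coefficients) is
  p(λ) = det(λ I - M) = λ^3 - 109λ^2 + 3060λ - 18496.
By the rational root theorem any rational root is an integer divisor of 18496. Testing λ = 68: p(68) = 314432 - 504016 + 208080 - 18496 = 0, so λ = 68 is a root. Dividing out (λ - 68) leaves p(λ) = (λ - 68)(λ^2 - 41λ + 272). For λ^2 - 41λ + 272 the discriminant is 593. It is nonnegative but not a perfect square, so the roots are real and irrational: λ = (41 ± sqrt(593))/2 ≈ 32.6758, 8.3242.
So the eigenvalues of A^T A are ≈ 8.3242, 32.6758, 68 (all ≥ 0, as they must be for A^T A). The largest is λ_max = 68, hence ||A||_2 = sqrt(λ_max) = sqrt(68) ≈ 8.2462.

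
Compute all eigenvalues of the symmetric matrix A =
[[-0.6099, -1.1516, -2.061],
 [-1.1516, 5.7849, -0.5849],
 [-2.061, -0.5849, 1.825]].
sigma(A) ≈ {-2, 3, 6}

A is real symmetric, so its spectrum consists of real eigenvalues. Expanding the characteristic polynomial of the displayed matrix gives
  det(λ I - A) = p(λ) = λ^3 + (-7)λ^2 + (0)λ + (36).
Solving p(λ) = 0 yields eigenvalues ≈ -2, 3, 6. (A is shown rounded to 4 decimals, so these recover the underlying integer eigenvalues to within that precision.)
Verification: the trace of A = 7 equals the sum of eigenvalues 7, and det(A) ≈ -35.9997 matches the eigenvalue product -36.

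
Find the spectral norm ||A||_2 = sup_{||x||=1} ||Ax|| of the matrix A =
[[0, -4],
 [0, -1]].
||A||_2 = sqrt(17) ≈ 4.1231 (= sqrt(largest eigenvalue of A^T A))

||A||_2 = sigma_max(A) = sqrt(lambda_max(A^T A)). Form the symmetric matrix M = A^T A =
[[0, 0],
 [0, 17]].
Its characteristic polynomial (trace, determinant of M give the coefficients) is
  p(λ) = det(λ I - M) = λ^2 - 17λ.
For λ^2 - 17λ the discriminant is 289. It is a perfect square (17^2), so the roots are rational: λ = (17 ± 17)/2 = 17, 0.
So the eigenvalues of A^T A are ≈ 0, 17 (all ≥ 0, as they must be for A^T A). The largest is λ_max = 17, hence ||A||_2 = sqrt(λ_max) = sqrt(17) ≈ 4.1231.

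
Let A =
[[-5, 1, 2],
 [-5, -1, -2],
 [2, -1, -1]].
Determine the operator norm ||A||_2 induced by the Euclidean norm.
||A||_2 ≈ 7.3611 (= sqrt(largest eigenvalue of A^T A))

||A||_2 = sigma_max(A) = sqrt(lambda_max(A^T A)). Form the symmetric matrix M = A^T A =
[[54, -2, -2],
 [-2, 3, 5],
 [-2, 5, 9]].
Its characteristic polynomial (trace, sum of principal 2x2 minors, determinant of M give the coefficients) is
  p(λ) = det(λ I - M) = λ^3 - 66λ^2 + 642λ - 100.
No integer candidate from the rational root theorem (±divisors of 100) is a root, so the roots are irrational. The cubic discriminant is Δ = 697950432 > 0, so there are three distinct real roots. p(0) = -100 and p(1) = 477 have opposite signs, so a root lies in (0, 1); Newton's method refines it to λ ≈ 0.1583. p(11) = 307 and p(12) = -172 have opposite signs, so a root lies in (11, 12); Newton's method refines it to λ ≈ 11.6557. p(54) = -424 and p(55) = 1935 have opposite signs, so a root lies in (54, 55); Newton's method refines it to λ ≈ 54.186. Check (Vieta): the three roots sum to 66, matching tr M = 66.
So the eigenvalues of A^T A are ≈ 0.1583, 11.6557, 54.186 (all ≥ 0, as they must be for A^T A). The largest is λ_max ≈ 54.186, hence ||A||_2 = sqrt(λ_max) ≈ 7.3611.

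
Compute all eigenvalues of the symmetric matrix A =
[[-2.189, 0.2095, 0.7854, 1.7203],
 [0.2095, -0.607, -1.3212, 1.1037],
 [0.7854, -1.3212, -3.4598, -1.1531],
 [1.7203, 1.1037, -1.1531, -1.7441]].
sigma(A) ≈ {-5, -3, -1, 1}

A is real symmetric, so its spectrum consists of real eigenvalues. Expanding the characteristic polynomial of the displayed matrix gives
  det(λ I - A) = p(λ) = λ^4 + (8)λ^3 + (14)λ^2 + (-8)λ + (-15).
Solving p(λ) = 0 yields eigenvalues ≈ -5, -3, -1, 1. (A is shown rounded to 4 decimals, so these recover the underlying integer eigenvalues to within that precision.)
Verification: the trace of A = -8 equals the sum of eigenvalues -8, and det(A) ≈ -14.9993 matches the eigenvalue product -15.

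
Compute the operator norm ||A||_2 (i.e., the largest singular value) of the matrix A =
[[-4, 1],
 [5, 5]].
||A||_2 = sqrt((67 + sqrt(1989))/2) ≈ 7.4699 (= sqrt(largest eigenvalue of A^T A))

||A||_2 = sigma_max(A) = sqrt(lambda_max(A^T A)). Form the symmetric matrix M = A^T A =
[[41, 21],
 [21, 26]].
Its characteristic polynomial (trace, determinant of M give the coefficients) is
  p(λ) = det(λ I - M) = λ^2 - 67λ + 625.
For λ^2 - 67λ + 625 the discriminant is 1989. It is nonnegative but not a perfect square, so the roots are real and irrational: λ = (67 ± sqrt(1989))/2 ≈ 55.7991, 11.2009.
So the eigenvalues of A^T A are ≈ 11.2009, 55.7991 (all ≥ 0, as they must be for A^T A). The largest is λ_max = (67 + sqrt(1989))/2 ≈ 55.7991, hence ||A||_2 = sqrt(λ_max) = sqrt((67 + sqrt(1989))/2) ≈ 7.4699.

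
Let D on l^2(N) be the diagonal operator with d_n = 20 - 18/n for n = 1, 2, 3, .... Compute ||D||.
||D|| = 20

For a diagonal operator on l^2 with entries d_n, ||D|| = sup_n |d_n|. Here d_1 = 2, d_2 = 11, ..., and d_n = 20 - 18/n increases monotonically toward 20. All terms lie in [2, 20), so |d_n| = d_n and the supremum is the limit 20, which is not attained by any individual d_n. Hence ||D|| = 20.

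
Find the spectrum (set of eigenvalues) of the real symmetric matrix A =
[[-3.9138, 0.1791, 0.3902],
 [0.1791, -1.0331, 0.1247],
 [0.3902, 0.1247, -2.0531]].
sigma(A) ≈ {-4, -2, -1}

A is real symmetric, so its spectrum consists of real eigenvalues. Expanding the characteristic polynomial of the displayed matrix gives
  det(λ I - A) = p(λ) = λ^3 + (7)λ^2 + (14)λ + (8).
Solving p(λ) = 0 yields eigenvalues ≈ -4, -2, -1. (A is shown rounded to 4 decimals, so these recover the underlying integer eigenvalues to within that precision.)
Verification: the trace of A = -7 equals the sum of eigenvalues -7, and det(A) ≈ -8.0000 matches the eigenvalue product -8.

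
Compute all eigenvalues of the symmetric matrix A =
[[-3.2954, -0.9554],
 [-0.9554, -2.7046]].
sigma(A) ≈ {-4, -2}

A is real symmetric, so its spectrum consists of real eigenvalues. Expanding the characteristic polynomial of the displayed matrix gives
  det(λ I - A) = p(λ) = λ^2 + (6)λ + (8).
Solving p(λ) = 0 yields eigenvalues ≈ -4, -2. (A is shown rounded to 4 decimals, so these recover the underlying integer eigenvalues to within that precision.)
Verification: the trace of A = -6 equals the sum of eigenvalues -6, and det(A) ≈ 7.9999 matches the eigenvalue product 8.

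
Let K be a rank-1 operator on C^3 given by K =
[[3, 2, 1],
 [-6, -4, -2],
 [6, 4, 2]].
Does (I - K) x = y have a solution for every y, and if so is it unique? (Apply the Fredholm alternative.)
(I - K) is singular (det(I - K) = 0, i.e. 1 ∈ sigma(K)). (I - K) x = y is solvable iff y ⊥ ker((I - K)^*) = span{(3, 2, 1)}, i.e. iff 3y_1 + 2y_2 + y_3 = 0. When solvable, the solutions are x = y + c·(1, -2, 2), c arbitrary (ker(I - K) = span{(1, -2, 2)}, dimension 1).

K has rank 1, so it is an outer product K = u v^T: every row of K is a multiple of one row vector. Reading off the entries, u = (1, -2, 2) and v = (3, 2, 1) (row i of K equals u_i·v^T). A rank-one matrix u v^T satisfies K u = u (v·u) and kills the (2)-dimensional subspace v^⊥, so its characteristic polynomial is lambda^2 (lambda - v·u) with v·u = tr K = 1. Hence the eigenvalues of I - K are 1 (multiplicity 2) and 1 - (1) = 0, so det(I - K) = 0. (Direct check: I - K =
[[-2, -2, -1],
 [6, 5, 2],
 [-6, -4, -1]]
has determinant 0.) So 1 is an eigenvalue of K and (I - K) is not invertible. The finite-dimensional Fredholm alternative says: either (I - K) is invertible, or ker(I - K) ≠ {0} and then range(I - K) = ker((I - K)^*)^⊥, with dim ker(I - K) = dim ker((I - K)^*). We are in the second case, so we need both kernels. Kernel of I - K: (I - K) u = u - u (v·u) = u - u = 0, so ker(I - K) = span{u} = span{(1, -2, 2)} (it is exactly 1-dimensional because rank(I - K) = 2). Kernel of the adjoint: K is real, so (I - K)^* = I - K^T = I - v u^T, and (I - v u^T) v = v - v (u·v) = 0; hence ker((I - K)^*) = span{v} = span{(3, 2, 1)}. Therefore (I - K) x = y is solvable iff <y, v> = 0, i.e. iff 3y_1 + 2y_2 + y_3 = 0. When this holds, K y = u (v·y) = 0, so (I - K) y = y and x = y is a particular solution; the full solution set is the line x = y + c·u = y + c·(1, -2, 2), c ∈ C.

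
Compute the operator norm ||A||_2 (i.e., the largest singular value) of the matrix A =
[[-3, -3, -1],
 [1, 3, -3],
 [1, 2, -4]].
||A||_2 ≈ 6.5629 (= sqrt(largest eigenvalue of A^T A))

||A||_2 = sigma_max(A) = sqrt(lambda_max(A^T A)). Form the symmetric matrix M = A^T A =
[[11, 14, -4],
 [14, 22, -14],
 [-4, -14, 26]].
Its characteristic polynomial (trace, sum of principal 2x2 minors, determinant of M give the coefficients) is
  p(λ) = det(λ I - M) = λ^3 - 59λ^2 + 692λ - 256.
No integer candidate from the rational root theorem (±divisors of 256) is a root, so the roots are irrational. The cubic discriminant is Δ = 317487888 > 0, so there are three distinct real roots. p(0) = -256 and p(1) = 378 have opposite signs, so a root lies in (0, 1); Newton's method refines it to λ ≈ 0.3823. p(15) = 224 and p(16) = -192 have opposite signs, so a root lies in (15, 16); Newton's method refines it to λ ≈ 15.5459. p(43) = -84 and p(44) = 1152 have opposite signs, so a root lies in (43, 44); Newton's method refines it to λ ≈ 43.0718. Check (Vieta): the three roots sum to 59, matching tr M = 59.
So the eigenvalues of A^T A are ≈ 0.3823, 15.5459, 43.0718 (all ≥ 0, as they must be for A^T A). The largest is λ_max ≈ 43.0718, hence ||A||_2 = sqrt(λ_max) ≈ 6.5629.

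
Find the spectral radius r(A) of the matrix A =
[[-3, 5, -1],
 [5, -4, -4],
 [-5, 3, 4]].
r(A) ≈ 7.3249

The eigenvalues of A are the roots of its characteristic polynomial. With M = A (coefficients from the trace, the sum of principal 2x2 minors, and det A):
  p(λ) = det(λ I - M) = λ^3 + 3λ^2 - 34λ - 17.
No integer candidate from the rational root theorem (±divisors of 17) is a root, so the roots are irrational. The cubic discriminant is Δ = 192865 > 0, so there are three distinct real roots. p(-8) = -65 and p(-7) = 25 have opposite signs, so a root lies in (-8, -7); Newton's method refines it to λ ≈ -7.3249. p(-1) = 19 and p(0) = -17 have opposite signs, so a root lies in (-1, 0); Newton's method refines it to λ ≈ -0.4827. p(4) = -41 and p(5) = 13 have opposite signs, so a root lies in (4, 5); Newton's method refines it to λ ≈ 4.8076. Check (Vieta): the three roots sum to -3, matching tr M = -3.
Thus the eigenvalues (to 4 decimals) are -7.3249 (modulus 7.3249); -0.4827 (modulus 0.4827); 4.8076 (modulus 4.8076). The spectral radius is the largest modulus: r(A) ≈ 7.3249. (Cross-check: r(A) ≤ ||A||_2 ≈ 11.1713; equality holds whenever A is normal, though it can also hold for some non-normal A.)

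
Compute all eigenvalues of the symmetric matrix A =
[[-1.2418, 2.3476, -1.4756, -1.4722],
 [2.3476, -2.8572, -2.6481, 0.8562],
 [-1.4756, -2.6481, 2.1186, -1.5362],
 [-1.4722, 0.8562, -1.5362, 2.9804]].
sigma(A) ≈ {-5, -2, 3, 5}

A is real symmetric, so its spectrum consists of real eigenvalues. Expanding the characteristic polynomial of the displayed matrix gives
  det(λ I - A) = p(λ) = λ^4 + (-1)λ^3 + (-31)λ^2 + (25.0011)λ + (149.9943).
Solving p(λ) = 0 yields eigenvalues ≈ -5, -2, 3, 5. (A is shown rounded to 4 decimals, so these recover the underlying integer eigenvalues to within that precision.)
Verification: the trace of A = 1 equals the sum of eigenvalues 1, and det(A) ≈ 149.9943 matches the eigenvalue product 150.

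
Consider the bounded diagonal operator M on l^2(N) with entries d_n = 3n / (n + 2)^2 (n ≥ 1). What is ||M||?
||M|| = 3/8 (attained at n = 2)

For M diagonal, ||M|| = sup_n |d_n|. Treat f(x) = 3x / (x + 2)^2 for real x > 0. By the quotient rule, f'(x) = 3(2 - x)/(x + 2)^3, which is positive for x < 2 and negative for x > 2. So f has a unique maximum at x = 2, and since 2 is a positive integer, the supremum over n ≥ 1 is attained at n = 2: d_2 = 3·2/(2 + 2)^2 = 3·2/16 = 3/8. Hence ||M|| = 3/8.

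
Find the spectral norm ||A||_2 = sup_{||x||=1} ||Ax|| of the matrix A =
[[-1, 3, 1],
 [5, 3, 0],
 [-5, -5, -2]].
||A||_2 ≈ 9.3329 (= sqrt(largest eigenvalue of A^T A))

||A||_2 = sigma_max(A) = sqrt(lambda_max(A^T A)). Form the symmetric matrix M = A^T A =
[[51, 37, 9],
 [37, 43, 13],
 [9, 13, 5]].
Its characteristic polynomial (trace, sum of principal 2x2 minors, determinant of M give the coefficients) is
  p(λ) = det(λ I - M) = λ^3 - 99λ^2 + 1044λ - 676.
No integer candidate from the rational root theorem (±divisors of 676) is a root, so the roots are irrational. The cubic discriminant is Δ = 4752498960 > 0, so there are three distinct real roots. p(0) = -676 and p(1) = 270 have opposite signs, so a root lies in (0, 1); Newton's method refines it to λ ≈ 0.6927. p(11) = 160 and p(12) = -676 have opposite signs, so a root lies in (11, 12); Newton's method refines it to λ ≈ 11.204. p(87) = -676 and p(88) = 6012 have opposite signs, so a root lies in (87, 88); Newton's method refines it to λ ≈ 87.1033. Check (Vieta): the three roots sum to 99, matching tr M = 99.
So the eigenvalues of A^T A are ≈ 0.6927, 11.204, 87.1033 (all ≥ 0, as they must be for A^T A). The largest is λ_max ≈ 87.1033, hence ||A||_2 = sqrt(λ_max) ≈ 9.3329.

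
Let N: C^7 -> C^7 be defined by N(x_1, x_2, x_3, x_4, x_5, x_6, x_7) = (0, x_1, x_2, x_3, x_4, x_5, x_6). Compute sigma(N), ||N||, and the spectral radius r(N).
sigma(N) = {0}; ||N|| = 1; r(N) = 0. (N is nilpotent with N^7 = 0.)

On C^7, N is a strictly lower-triangular matrix with 1 on the subdiagonal and zeros elsewhere, so its characteristic polynomial is lambda^7 and every eigenvalue is 0: sigma(N) = {0}. For the operator norm, N e_i = e_{i+1} for i = 1, ..., 6 and N e_7 = 0, so the singular values of N are 1 (with multiplicity 6) and 0; hence ||N|| = 1. The spectral radius r(N) = max|lambda| = 0. Note ||N|| > r(N) — characteristic of non-normal nilpotent operators. Indeed N^7 = 0.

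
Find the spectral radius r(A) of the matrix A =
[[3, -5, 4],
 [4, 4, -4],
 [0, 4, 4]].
r(A) ≈ 6.7689

The eigenvalues of A are the roots of its characteristic polynomial. With M = A (coefficients from the trace, the sum of principal 2x2 minors, and det A):
  p(λ) = det(λ I - M) = λ^3 - 11λ^2 + 76λ - 240.
No integer candidate from the rational root theorem (±divisors of 240) is a root, so the roots are irrational. The cubic discriminant is Δ = -278448 < 0, so there is one real root and a complex-conjugate pair. p(5) = -10 and p(6) = 36 have opposite signs, so a root lies in (5, 6); Newton's method refines it to λ ≈ 5.238. Dividing out (λ - (5.238)) leaves approximately λ^2 - 5.762λ + 45.8186. For λ^2 - 5.762λ + 45.8186 the discriminant is -150.0744. It is negative, so the remaining roots are the complex-conjugate pair λ ≈ 2.881 ± 6.1252i. Their product equals the constant term, so |λ|^2 ≈ 45.8186 and |λ| ≈ 6.7689.
Thus the eigenvalues (to 4 decimals) are 5.238 (modulus 5.238); 2.881 ± 6.1252i (modulus 6.7689). The spectral radius is the largest modulus: r(A) ≈ 6.7689. (Cross-check: r(A) ≤ ||A||_2 ≈ 8.5571; equality holds whenever A is normal, though it can also hold for some non-normal A.)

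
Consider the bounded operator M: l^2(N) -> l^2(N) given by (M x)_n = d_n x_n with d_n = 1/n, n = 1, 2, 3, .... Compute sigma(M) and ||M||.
sigma(M) = {1/n : n ≥ 1} ∪ {0}; ||M|| = 1

A bounded diagonal operator on l^2 with diagonal entries d_n has spectrum equal to the closure of {d_n : n ≥ 1}: every d_n is an eigenvalue (with eigenvector e_n), so {d_n} ⊂ sigma(M); the spectrum is closed, so its closure is too; and for lambda not in the closure, (M - lambda I) has bounded inverse (the diagonal entries 1/(d_n - lambda) are bounded). For our sequence d_n = 1/n, n = 1, 2, 3, ...:
  - {d_n} = {1/n : n ≥ 1}; the only limit point is 0
  - closure = {1/n : n ≥ 1} ∪ {0}
For the norm: a diagonal operator has ||M|| = sup_n |d_n|. Here d_n = 1/n is positive and decreasing, so sup_n |d_n| = d_1 = 1. So ||M|| = 1.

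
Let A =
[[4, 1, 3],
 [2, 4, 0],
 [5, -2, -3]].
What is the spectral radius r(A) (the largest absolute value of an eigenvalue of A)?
r(A) = 6

The eigenvalues of A are the roots of its characteristic polynomial. With M = A (coefficients from the trace, the sum of principal 2x2 minors, and det A):
  p(λ) = det(λ I - M) = λ^3 - 5λ^2 - 25λ + 114.
By the rational root theorem any rational root is an integer divisor of 114. Testing λ = 6: p(6) = 216 - 180 - 150 + 114 = 0, so λ = 6 is a root. Dividing out (λ - 6) leaves p(λ) = (λ - 6)(λ^2 + λ - 19). For λ^2 + λ - 19 the discriminant is 77. It is nonnegative but not a perfect square, so the roots are real and irrational: λ = (-1 ± sqrt(77))/2 ≈ 3.8875, -4.8875.
Thus the eigenvalues (to 4 decimals) are 3.8875 (modulus 3.8875); -4.8875 (modulus 4.8875); 6 (modulus 6). The spectral radius is the largest modulus: r(A) = 6. (Cross-check: r(A) ≤ ||A||_2 ≈ 6.7362; equality holds whenever A is normal, though it can also hold for some non-normal A.)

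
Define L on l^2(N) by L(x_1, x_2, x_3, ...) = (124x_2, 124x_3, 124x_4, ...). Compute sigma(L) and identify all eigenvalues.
sigma(L) = closed disk {z in C : |z| ≤ 124}; sigma_p(L) = open disk {z in C : |z| < 124}

Note L = 124·V where V is the unit left shift (V x)_k = x_{k+1}; so sigma(L) = 124·sigma(V) and ||L|| = 124||V||. ||L x||^2 = 15376sum_{k≥2} |x_k|^2 ≤ 15376||x||^2, with equality on {x : x_1 = 0}, so ||L|| = 124. For any lambda with |lambda| < 124, set r = lambda/124 (|r| < 1); the vector x = (1, r, r^2, ...) is in l^2 and satisfies L x = 124(r, r^2, ...) = lambda x, so lambda is an eigenvalue. On the boundary |lambda| = 124 the geometric series diverges, so no l^2 eigenvector exists, but these lambda lie in the approximate point spectrum. Hence sigma(L) is the closed disk of radius 124 and sigma_p(L) is the open disk.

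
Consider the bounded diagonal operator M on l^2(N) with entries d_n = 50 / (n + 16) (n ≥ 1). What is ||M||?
||M|| = 50/17 (attained at n = 1)

For M diagonal, ||M|| = sup_n |d_n| = sup_n 50/(n + 16). This is positive and strictly decreasing in n, so the supremum is attained at n = 1: d_1 = 50/(1 + 16) = 50/17. Hence ||M|| = 50/17.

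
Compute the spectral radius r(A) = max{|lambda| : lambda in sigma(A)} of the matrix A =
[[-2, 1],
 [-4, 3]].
r(A) = 2

The eigenvalues of A are the roots of its characteristic polynomial. With M = A (coefficients from the trace and determinant):
  p(λ) = det(λ I - M) = λ^2 - λ - 2.
For λ^2 - λ - 2 the discriminant is 9. It is a perfect square (3^2), so the roots are rational: λ = (1 ± 3)/2 = 2, -1.
Thus the eigenvalues (to 4 decimals) are 2 (modulus 2); -1 (modulus 1). The spectral radius is the largest modulus: r(A) = 2. (Cross-check: r(A) ≤ ||A||_2 ≈ 5.465; equality holds whenever A is normal, though it can also hold for some non-normal A.)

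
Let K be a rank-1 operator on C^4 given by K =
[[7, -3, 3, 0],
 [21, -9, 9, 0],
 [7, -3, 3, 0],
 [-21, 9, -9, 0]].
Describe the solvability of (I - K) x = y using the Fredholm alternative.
(I - K) is singular (det(I - K) = 0, i.e. 1 ∈ sigma(K)). (I - K) x = y is solvable iff y ⊥ ker((I - K)^*) = span{(7, -3, 3, 0)}, i.e. iff 7y_1 - 3y_2 + 3y_3 = 0. When solvable, the solutions are x = y + c·(1, 3, 1, -3), c arbitrary (ker(I - K) = span{(1, 3, 1, -3)}, dimension 1).

K has rank 1, so it is an outer product K = u v^T: every row of K is a multiple of one row vector. Reading off the entries, u = (1, 3, 1, -3) and v = (7, -3, 3, 0) (row i of K equals u_i·v^T). A rank-one matrix u v^T satisfies K u = u (v·u) and kills the (3)-dimensional subspace v^⊥, so its characteristic polynomial is lambda^3 (lambda - v·u) with v·u = tr K = 1. Hence the eigenvalues of I - K are 1 (multiplicity 3) and 1 - (1) = 0, so det(I - K) = 0. (Direct check: I - K =
[[-6, 3, -3, 0],
 [-21, 10, -9, 0],
 [-7, 3, -2, 0],
 [21, -9, 9, 1]]
has determinant 0.) So 1 is an eigenvalue of K and (I - K) is not invertible. The finite-dimensional Fredholm alternative says: either (I - K) is invertible, or ker(I - K) ≠ {0} and then range(I - K) = ker((I - K)^*)^⊥, with dim ker(I - K) = dim ker((I - K)^*). We are in the second case, so we need both kernels. Kernel of I - K: (I - K) u = u - u (v·u) = u - u = 0, so ker(I - K) = span{u} = span{(1, 3, 1, -3)} (it is exactly 1-dimensional because rank(I - K) = 3). Kernel of the adjoint: K is real, so (I - K)^* = I - K^T = I - v u^T, and (I - v u^T) v = v - v (u·v) = 0; hence ker((I - K)^*) = span{v} = span{(7, -3, 3, 0)}. Therefore (I - K) x = y is solvable iff <y, v> = 0, i.e. iff 7y_1 - 3y_2 + 3y_3 = 0. When this holds, K y = u (v·y) = 0, so (I - K) y = y and x = y is a particular solution; the full solution set is the line x = y + c·u = y + c·(1, 3, 1, -3), c ∈ C.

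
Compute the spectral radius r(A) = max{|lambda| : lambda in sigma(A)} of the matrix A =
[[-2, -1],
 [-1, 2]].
r(A) = sqrt(20)/2 ≈ 2.2361

The eigenvalues of A are the roots of its characteristic polynomial. With M = A (coefficients from the trace and determinant):
  p(λ) = det(λ I - M) = λ^2 - 5.
For λ^2 - 5 the discriminant is 20. It is nonnegative but not a perfect square, so the roots are real and irrational: λ = ± sqrt(20)/2 ≈ 2.2361, -2.2361.
Thus the eigenvalues (to 4 decimals) are 2.2361 (modulus 2.2361); -2.2361 (modulus 2.2361). The spectral radius is the largest modulus: r(A) = sqrt(20)/2 ≈ 2.2361. (Cross-check: r(A) ≤ ||A||_2 ≈ 2.2361; equality holds whenever A is normal, though it can also hold for some non-normal A.)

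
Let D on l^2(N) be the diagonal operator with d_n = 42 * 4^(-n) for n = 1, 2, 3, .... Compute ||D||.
||D|| = 21/2 (attained at n = 1)

For D diagonal, ||D|| = sup_n |d_n|. The sequence d_n = 42 * 4^(-n) is positive and strictly decreasing (ratio 4^(-1) < 1), so the supremum is d_1 = 42/4 = 21/2. Hence ||D|| = 21/2.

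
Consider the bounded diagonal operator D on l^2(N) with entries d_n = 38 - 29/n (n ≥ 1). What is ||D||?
||D|| = 38

For a diagonal operator on l^2 with entries d_n, ||D|| = sup_n |d_n|. Here d_1 = 9, d_2 = 47/2, ..., and d_n = 38 - 29/n increases monotonically toward 38. All terms lie in [9, 38), so |d_n| = d_n and the supremum is the limit 38, which is not attained by any individual d_n. Hence ||D|| = 38.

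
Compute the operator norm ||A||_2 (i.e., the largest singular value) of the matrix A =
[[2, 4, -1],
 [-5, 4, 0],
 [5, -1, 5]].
||A||_2 ≈ 8.6951 (= sqrt(largest eigenvalue of A^T A))

||A||_2 = sigma_max(A) = sqrt(lambda_max(A^T A)). Form the symmetric matrix M = A^T A =
[[54, -17, 23],
 [-17, 33, -9],
 [23, -9, 26]].
Its characteristic polynomial (trace, sum of principal 2x2 minors, determinant of M give the coefficients) is
  p(λ) = det(λ I - M) = λ^3 - 113λ^2 + 3145λ - 24025.
No integer candidate from the rational root theorem (±divisors of 24025) is a root, so the roots are irrational. The cubic discriminant is Δ = 1308828400 > 0, so there are three distinct real roots. p(13) = -40 and p(14) = 601 have opposite signs, so a root lies in (13, 14); Newton's method refines it to λ ≈ 13.0564. p(24) = 191 and p(25) = -400 have opposite signs, so a root lies in (24, 25); Newton's method refines it to λ ≈ 24.3382. p(75) = -1900 and p(76) = 1283 have opposite signs, so a root lies in (75, 76); Newton's method refines it to λ ≈ 75.6054. Check (Vieta): the three roots sum to 113, matching tr M = 113.
So the eigenvalues of A^T A are ≈ 13.0564, 24.3382, 75.6054 (all ≥ 0, as they must be for A^T A). The largest is λ_max ≈ 75.6054, hence ||A||_2 = sqrt(λ_max) ≈ 8.6951.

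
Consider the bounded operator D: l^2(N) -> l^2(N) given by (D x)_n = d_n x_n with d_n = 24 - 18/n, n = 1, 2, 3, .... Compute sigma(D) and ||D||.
sigma(D) = {24 - 18/n : n ≥ 1} ∪ {24}; ||D|| = 24

A bounded diagonal operator on l^2 with diagonal entries d_n has spectrum equal to the closure of {d_n : n ≥ 1}: every d_n is an eigenvalue (with eigenvector e_n), so {d_n} ⊂ sigma(D); the spectrum is closed, so its closure is too; and for lambda not in the closure, (D - lambda I) has bounded inverse (the diagonal entries 1/(d_n - lambda) are bounded). For our sequence d_n = 24 - 18/n, n = 1, 2, 3, ...:
  - {d_n} = {24 - 18/n : n ≥ 1}; the only limit point is 24
  - closure = {24 - 18/n : n ≥ 1} ∪ {24}
For the norm: a diagonal operator has ||D|| = sup_n |d_n|. Here d_n = 24 - 18/n increases monotonically from d_1 = 6 toward 24, with all terms in [6, 24); so sup_n |d_n| = 24 (the supremum is the limit, not attained). So ||D|| = 24.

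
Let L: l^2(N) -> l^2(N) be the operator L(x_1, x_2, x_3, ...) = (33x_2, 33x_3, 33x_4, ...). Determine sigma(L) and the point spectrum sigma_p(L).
sigma(L) = closed disk {z in C : |z| ≤ 33}; sigma_p(L) = open disk {z in C : |z| < 33}

Note L = 33·V where V is the unit left shift (V x)_k = x_{k+1}; so sigma(L) = 33·sigma(V) and ||L|| = 33||V||. ||L x||^2 = 1089sum_{k≥2} |x_k|^2 ≤ 1089||x||^2, with equality on {x : x_1 = 0}, so ||L|| = 33. For any lambda with |lambda| < 33, set r = lambda/33 (|r| < 1); the vector x = (1, r, r^2, ...) is in l^2 and satisfies L x = 33(r, r^2, ...) = lambda x, so lambda is an eigenvalue. On the boundary |lambda| = 33 the geometric series diverges, so no l^2 eigenvector exists, but these lambda lie in the approximate point spectrum. Hence sigma(L) is the closed disk of radius 33 and sigma_p(L) is the open disk.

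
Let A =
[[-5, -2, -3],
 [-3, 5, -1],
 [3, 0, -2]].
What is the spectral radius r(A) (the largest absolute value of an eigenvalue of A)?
r(A) ≈ 5.5773

The eigenvalues of A are the roots of its characteristic polynomial. With M = A (coefficients from the trace, the sum of principal 2x2 minors, and det A):
  p(λ) = det(λ I - M) = λ^3 + 2λ^2 - 22λ - 113.
No integer candidate from the rational root theorem (±divisors of 113) is a root, so the roots are irrational. The cubic discriminant is Δ = -207123 < 0, so there is one real root and a complex-conjugate pair. p(5) = -48 and p(6) = 43 have opposite signs, so a root lies in (5, 6); Newton's method refines it to λ ≈ 5.5773. Dividing out (λ - (5.5773)) leaves approximately λ^2 + 7.5773λ + 20.2607. For λ^2 + 7.5773λ + 20.2607 the discriminant is -23.6276. It is negative, so the remaining roots are the complex-conjugate pair λ ≈ -3.7886 ± 2.4304i. Their product equals the constant term, so |λ|^2 ≈ 20.2607 and |λ| ≈ 4.5012.
Thus the eigenvalues (to 4 decimals) are 5.5773 (modulus 5.5773); -3.7886 ± 2.4304i (modulus 4.5012). The spectral radius is the largest modulus: r(A) ≈ 5.5773. (Cross-check: r(A) ≤ ||A||_2 ≈ 6.9511; equality holds whenever A is normal, though it can also hold for some non-normal A.)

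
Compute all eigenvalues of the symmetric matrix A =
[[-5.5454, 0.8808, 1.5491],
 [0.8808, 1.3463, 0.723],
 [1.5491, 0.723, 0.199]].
sigma(A) ≈ {-6, 0, 2}

A is real symmetric, so its spectrum consists of real eigenvalues. Expanding the characteristic polynomial of the displayed matrix gives
  det(λ I - A) = p(λ) = λ^3 + (4)λ^2 + (-12)λ + (0).
Solving p(λ) = 0 yields eigenvalues ≈ -6, 0, 2. (A is shown rounded to 4 decimals, so these recover the underlying integer eigenvalues to within that precision.)
Verification: the trace of A = -4 equals the sum of eigenvalues -4, and det(A) ≈ 0.0009 matches the eigenvalue product 0.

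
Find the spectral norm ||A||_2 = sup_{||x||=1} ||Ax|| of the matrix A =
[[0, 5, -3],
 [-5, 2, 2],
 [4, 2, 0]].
||A||_2 ≈ 6.6686 (= sqrt(largest eigenvalue of A^T A))

||A||_2 = sigma_max(A) = sqrt(lambda_max(A^T A)). Form the symmetric matrix M = A^T A =
[[41, -2, -10],
 [-2, 33, -11],
 [-10, -11, 13]].
Its characteristic polynomial (trace, sum of principal 2x2 minors, determinant of M give the coefficients) is
  p(λ) = det(λ I - M) = λ^3 - 87λ^2 + 2090λ - 8836.
No integer candidate from the rational root theorem (±divisors of 8836) is a root, so the roots are irrational. The cubic discriminant is Δ = 82378516 > 0, so there are three distinct real roots. p(5) = -436 and p(6) = 788 have opposite signs, so a root lies in (5, 6); Newton's method refines it to λ ≈ 5.3432. p(37) = 44 and p(38) = -172 have opposite signs, so a root lies in (37, 38); Newton's method refines it to λ ≈ 37.186. p(44) = -124 and p(45) = 164 have opposite signs, so a root lies in (44, 45); Newton's method refines it to λ ≈ 44.4708. Check (Vieta): the three roots sum to 87, matching tr M = 87.
So the eigenvalues of A^T A are ≈ 5.3432, 37.186, 44.4708 (all ≥ 0, as they must be for A^T A). The largest is λ_max ≈ 44.4708, hence ||A||_2 = sqrt(λ_max) ≈ 6.6686.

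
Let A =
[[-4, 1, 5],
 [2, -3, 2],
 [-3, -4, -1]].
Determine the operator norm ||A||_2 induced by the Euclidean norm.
||A||_2 ≈ 6.5228 (= sqrt(largest eigenvalue of A^T A))

||A||_2 = sigma_max(A) = sqrt(lambda_max(A^T A)). Form the symmetric matrix M = A^T A =
[[29, 2, -13],
 [2, 26, 3],
 [-13, 3, 30]].
Its characteristic polynomial (trace, sum of principal 2x2 minors, determinant of M give the coefficients) is
  p(λ) = det(λ I - M) = λ^3 - 85λ^2 + 2222λ - 17689.
No integer candidate from the rational root theorem (±divisors of 17689) is a root, so the roots are irrational. The cubic discriminant is Δ = 24534481 > 0, so there are three distinct real roots. p(15) = -109 and p(16) = 199 have opposite signs, so a root lies in (15, 16); Newton's method refines it to λ ≈ 15.3263. p(27) = 23 and p(28) = -161 have opposite signs, so a root lies in (27, 28); Newton's method refines it to λ ≈ 27.1267. p(42) = -217 and p(43) = 199 have opposite signs, so a root lies in (42, 43); Newton's method refines it to λ ≈ 42.547. Check (Vieta): the three roots sum to 85, matching tr M = 85.
So the eigenvalues of A^T A are ≈ 15.3263, 27.1267, 42.547 (all ≥ 0, as they must be for A^T A). The largest is λ_max ≈ 42.547, hence ||A||_2 = sqrt(λ_max) ≈ 6.5228.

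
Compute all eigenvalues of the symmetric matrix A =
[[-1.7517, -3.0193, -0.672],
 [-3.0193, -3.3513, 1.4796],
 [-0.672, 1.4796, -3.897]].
sigma(A) ≈ {-6, -4, 1}

A is real symmetric, so its spectrum consists of real eigenvalues. Expanding the characteristic polynomial of the displayed matrix gives
  det(λ I - A) = p(λ) = λ^3 + (9)λ^2 + (14)λ + (-24).
Solving p(λ) = 0 yields eigenvalues ≈ -6, -4, 1. (A is shown rounded to 4 decimals, so these recover the underlying integer eigenvalues to within that precision.)
Verification: the trace of A = -9 equals the sum of eigenvalues -9, and det(A) ≈ 24.0009 matches the eigenvalue product 24.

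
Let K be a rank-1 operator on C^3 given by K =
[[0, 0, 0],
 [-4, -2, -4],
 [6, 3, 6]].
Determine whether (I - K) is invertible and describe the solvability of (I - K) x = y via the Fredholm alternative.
(I - K) is invertible (det(I - K) = -3 ≠ 0), so for every y in C^3 the equation (I - K) x = y has a unique solution.

K has rank 1, so it is an outer product K = u v^T: every row of K is a multiple of one row vector. Reading off the entries, u = (0, -2, 3) and v = (2, 1, 2) (row i of K equals u_i·v^T). A rank-one matrix u v^T satisfies K u = u (v·u) and kills the (2)-dimensional subspace v^⊥, so its characteristic polynomial is lambda^2 (lambda - v·u) with v·u = tr K = 4. Hence the eigenvalues of I - K are 1 (multiplicity 2) and 1 - (4) = -3, so det(I - K) = -3. (Direct check: I - K =
[[1, 0, 0],
 [4, 3, 4],
 [-6, -3, -5]]
has determinant -3.) The finite-dimensional Fredholm alternative says: either (I - K) is invertible, or ker(I - K) ≠ {0} and then range(I - K) = ker((I - K)^*)^⊥, with dim ker(I - K) = dim ker((I - K)^*). Since det(I - K) ≠ 0, 1 is not an eigenvalue of K and ker(I - K) = {0}, so we are in the first case: for every y there is a unique x = (I - K)^(-1) y. Explicitly, by the Sherman–Morrison formula, (I - u v^T)^(-1) = I + u v^T/(1 - v·u), i.e. (I - K)^(-1) = I + K/(-3).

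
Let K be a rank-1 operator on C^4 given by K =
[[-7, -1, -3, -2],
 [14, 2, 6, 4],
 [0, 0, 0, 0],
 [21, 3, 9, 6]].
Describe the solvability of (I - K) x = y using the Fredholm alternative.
(I - K) is singular (det(I - K) = 0, i.e. 1 ∈ sigma(K)). (I - K) x = y is solvable iff y ⊥ ker((I - K)^*) = span{(-7, -1, -3, -2)}, i.e. iff -7y_1 - y_2 - 3y_3 - 2y_4 = 0. When solvable, the solutions are x = y + c·(1, -2, 0, -3), c arbitrary (ker(I - K) = span{(1, -2, 0, -3)}, dimension 1).

K has rank 1, so it is an outer product K = u v^T: every row of K is a multiple of one row vector. Reading off the entries, u = (1, -2, 0, -3) and v = (-7, -1, -3, -2) (row i of K equals u_i·v^T). A rank-one matrix u v^T satisfies K u = u (v·u) and kills the (3)-dimensional subspace v^⊥, so its characteristic polynomial is lambda^3 (lambda - v·u) with v·u = tr K = 1. Hence the eigenvalues of I - K are 1 (multiplicity 3) and 1 - (1) = 0, so det(I - K) = 0. (Direct check: I - K =
[[8, 1, 3, 2],
 [-14, -1, -6, -4],
 [0, 0, 1, 0],
 [-21, -3, -9, -5]]
has determinant 0.) So 1 is an eigenvalue of K and (I - K) is not invertible. The finite-dimensional Fredholm alternative says: either (I - K) is invertible, or ker(I - K) ≠ {0} and then range(I - K) = ker((I - K)^*)^⊥, with dim ker(I - K) = dim ker((I - K)^*). We are in the second case, so we need both kernels. Kernel of I - K: (I - K) u = u - u (v·u) = u - u = 0, so ker(I - K) = span{u} = span{(1, -2, 0, -3)} (it is exactly 1-dimensional because rank(I - K) = 3). Kernel of the adjoint: K is real, so (I - K)^* = I - K^T = I - v u^T, and (I - v u^T) v = v - v (u·v) = 0; hence ker((I - K)^*) = span{v} = span{(-7, -1, -3, -2)}. Therefore (I - K) x = y is solvable iff <y, v> = 0, i.e. iff -7y_1 - y_2 - 3y_3 - 2y_4 = 0. When this holds, K y = u (v·y) = 0, so (I - K) y = y and x = y is a particular solution; the full solution set is the line x = y + c·u = y + c·(1, -2, 0, -3), c ∈ C.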